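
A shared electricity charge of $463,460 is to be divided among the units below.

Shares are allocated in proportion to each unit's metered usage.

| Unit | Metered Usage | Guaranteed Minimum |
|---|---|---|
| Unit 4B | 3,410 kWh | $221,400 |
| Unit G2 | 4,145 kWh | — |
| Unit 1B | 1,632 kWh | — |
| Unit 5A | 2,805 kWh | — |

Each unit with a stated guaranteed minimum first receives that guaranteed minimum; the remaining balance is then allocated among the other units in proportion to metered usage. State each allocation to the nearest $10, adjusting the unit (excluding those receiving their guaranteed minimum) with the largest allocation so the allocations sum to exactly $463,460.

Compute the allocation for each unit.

Minimums first: Unit 4B $221,400. Balance $242,060.
Balance split over remaining metered usage 8,582: Unit G2 116,911.99 → $116,910; Unit 1B 46,031.45 → $46,030; Unit 5A 79,116.56 → $79,120.

Unit 4B: $221,400; Unit G2: $116,910; Unit 1B: $46,030; Unit 5A: $79,120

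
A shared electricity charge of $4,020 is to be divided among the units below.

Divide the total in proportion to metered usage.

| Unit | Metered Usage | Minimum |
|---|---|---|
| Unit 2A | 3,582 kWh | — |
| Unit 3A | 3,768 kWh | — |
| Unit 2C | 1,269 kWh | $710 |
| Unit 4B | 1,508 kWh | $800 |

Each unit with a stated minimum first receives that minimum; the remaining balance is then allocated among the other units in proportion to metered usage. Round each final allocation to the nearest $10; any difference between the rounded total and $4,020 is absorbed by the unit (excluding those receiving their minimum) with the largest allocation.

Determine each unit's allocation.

Fund the minimums — Unit 2C $710; Unit 4B $800. Balance $2,510.
Balance split over remaining metered usage 7,350: Unit 2A 1,223.24 → $1,220; Unit 3A 1,286.76 → $1,290.

Unit 2A: $1,220 · Unit 3A: $1,290 · Unit 2C: $710 · Unit 4B: $800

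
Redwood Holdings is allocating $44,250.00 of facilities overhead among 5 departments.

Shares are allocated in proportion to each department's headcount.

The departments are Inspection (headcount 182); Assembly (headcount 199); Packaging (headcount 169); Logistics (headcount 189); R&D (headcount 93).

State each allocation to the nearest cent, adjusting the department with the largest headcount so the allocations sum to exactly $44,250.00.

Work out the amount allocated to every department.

Inspection: $9,679.69 | Assembly: $10,583.84 | Packaging: $8,988.28 | Logistics: $10,051.98 | R&D: $4,946.21

Total headcount = 182 + 199 + 169 + 189 + 93 = 832.
Pro-rata amounts: Inspection 9,679.6875; Assembly 10,583.8341; Packaging 8,988.2812; Logistics 10,051.9832; R&D 4,946.2139.
After rounding (cent): Inspection $9,679.69; Assembly $10,583.83; Packaging $8,988.28; Logistics $10,051.98; R&D $4,946.21. Sum = $44,249.99.
Difference $44,250.00 − $44,249.99 = +$0.01 applied to largest headcount (Assembly): Assembly becomes $10,583.84.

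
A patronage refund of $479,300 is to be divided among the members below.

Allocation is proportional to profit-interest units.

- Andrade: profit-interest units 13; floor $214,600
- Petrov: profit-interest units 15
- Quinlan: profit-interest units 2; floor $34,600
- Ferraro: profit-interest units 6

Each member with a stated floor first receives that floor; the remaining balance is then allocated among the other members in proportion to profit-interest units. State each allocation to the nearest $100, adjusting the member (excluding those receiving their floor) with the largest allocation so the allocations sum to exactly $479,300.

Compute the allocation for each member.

Minimums first: Andrade $214,600; Quinlan $34,600. Remaining pool $230,100.
Remaining pool split over remaining profit-interest units 21: Petrov 164,357.14 → $164,400; Ferraro 65,742.86 → $65,700.

Andrade: $214,600; Petrov: $164,400; Quinlan: $34,600; Ferraro: $65,700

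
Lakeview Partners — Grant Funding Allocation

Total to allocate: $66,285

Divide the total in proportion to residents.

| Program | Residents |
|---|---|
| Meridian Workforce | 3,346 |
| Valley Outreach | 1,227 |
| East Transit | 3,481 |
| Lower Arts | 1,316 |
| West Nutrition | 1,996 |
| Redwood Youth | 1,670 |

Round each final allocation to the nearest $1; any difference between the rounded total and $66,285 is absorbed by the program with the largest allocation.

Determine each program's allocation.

Residents total: 13,036.
Unrounded shares: Meridian Workforce 3,346/13,036 × $66,285 = 17,013.62; Valley Outreach 1,227/13,036 × $66,285 = 6,239.01; East Transit 3,481/13,036 × $66,285 = 17,700.07; Lower Arts 1,316/13,036 × $66,285 = 6,691.55; West Nutrition 1,996/13,036 × $66,285 = 10,149.19; Redwood Youth 1,670/13,036 × $66,285 = 8,491.56.
After rounding ($1): Meridian Workforce $17,014; Valley Outreach $6,239; East Transit $17,700; Lower Arts $6,692; West Nutrition $10,149; Redwood Youth $8,492. Sum = $66,286.
Difference $66,285 − $66,286 = −$1 applied to largest allocation (East Transit): East Transit becomes $17,699.

Meridian Workforce: $17,014 · Valley Outreach: $6,239 · East Transit: $17,699 · Lower Arts: $6,692 · West Nutrition: $10,149 · Redwood Youth: $8,492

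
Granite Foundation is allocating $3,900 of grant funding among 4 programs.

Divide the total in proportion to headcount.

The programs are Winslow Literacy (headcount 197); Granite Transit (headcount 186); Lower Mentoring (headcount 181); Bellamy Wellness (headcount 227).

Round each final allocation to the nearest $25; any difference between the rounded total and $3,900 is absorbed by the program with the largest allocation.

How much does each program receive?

Sum of headcount: 791.
Raw shares: Winslow Literacy 197/791 × $3,900 = 971.30; Granite Transit 186/791 × $3,900 = 917.07; Lower Mentoring 181/791 × $3,900 = 892.41; Bellamy Wellness 227/791 × $3,900 = 1,119.22.
Rounded to nearest $25: Winslow Literacy $975; Granite Transit $925; Lower Mentoring $900; Bellamy Wellness $1,125. Sum = $3,925.
Difference $3,900 − $3,925 = −$25 applied to largest allocation (Bellamy Wellness): Bellamy Wellness becomes $1,100.

Winslow Literacy: $975 | Granite Transit: $925 | Lower Mentoring: $900 | Bellamy Wellness: $1,100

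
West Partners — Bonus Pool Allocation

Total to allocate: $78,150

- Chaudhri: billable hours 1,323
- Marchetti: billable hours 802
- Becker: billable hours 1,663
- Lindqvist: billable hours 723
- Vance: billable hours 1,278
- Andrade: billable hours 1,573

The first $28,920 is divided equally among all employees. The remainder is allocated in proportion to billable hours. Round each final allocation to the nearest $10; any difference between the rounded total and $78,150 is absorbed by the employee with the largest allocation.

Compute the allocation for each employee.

First tranche $28,920 split equally: $4,820 each.
Remainder $49,230 by billable hours (total 7,362): Chaudhri 8,846.96 → $8,850; Marchetti 5,363.01 → $5,360; Becker 11,120.55 → $11,120; Lindqvist 4,834.73 → $4,830; Vance 8,546.04 → $8,550; Andrade 10,518.72 → $10,520.
Totals: Chaudhri $4,820 + $8,850 = $13,670; Marchetti $4,820 + $5,360 = $10,180; Becker $4,820 + $11,120 = $15,940; Lindqvist $4,820 + $4,830 = $9,650; Vance $4,820 + $8,550 = $13,370; Andrade $4,820 + $10,520 = $15,340.

Chaudhri: $13,670; Marchetti: $10,180; Becker: $15,940; Lindqvist: $9,650; Vance: $13,370; Andrade: $15,340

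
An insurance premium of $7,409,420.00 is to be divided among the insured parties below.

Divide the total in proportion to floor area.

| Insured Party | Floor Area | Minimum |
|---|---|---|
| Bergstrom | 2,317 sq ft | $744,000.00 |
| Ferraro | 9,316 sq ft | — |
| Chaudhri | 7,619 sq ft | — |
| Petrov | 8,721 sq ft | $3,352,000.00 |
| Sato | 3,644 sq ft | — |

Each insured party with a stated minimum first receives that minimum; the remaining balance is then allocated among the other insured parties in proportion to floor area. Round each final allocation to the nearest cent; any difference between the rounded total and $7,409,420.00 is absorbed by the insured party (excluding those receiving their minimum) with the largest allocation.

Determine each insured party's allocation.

Bergstrom: $744,000.00 · Ferraro: $1,499,966.99 · Chaudhri: $1,226,733.42 · Petrov: $3,352,000.00 · Sato: $586,719.59

Minimums first: Bergstrom $744,000.00; Petrov $3,352,000.00. Balance $3,313,420.00.
Balance split over remaining floor area 20,579: Ferraro 1,499,966.9916 → $1,499,966.99; Chaudhri 1,226,733.4166 → $1,226,733.42; Sato 586,719.5918 → $586,719.59.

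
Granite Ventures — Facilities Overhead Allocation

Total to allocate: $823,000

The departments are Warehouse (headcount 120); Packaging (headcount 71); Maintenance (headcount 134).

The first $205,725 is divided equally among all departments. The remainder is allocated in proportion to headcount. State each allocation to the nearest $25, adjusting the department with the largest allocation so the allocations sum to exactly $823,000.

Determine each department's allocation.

Equal tier: $205,725 ÷ 3 = $68,575 apiece.
Remainder $617,275 by headcount (total 325): Warehouse 227,916.92 → $227,925; Packaging 134,850.85 → $134,850; Maintenance 254,507.23 → $254,500.
Totals: Warehouse $68,575 + $227,925 = $296,500; Packaging $68,575 + $134,850 = $203,425; Maintenance $68,575 + $254,500 = $323,075.

Warehouse: $296,500 | Packaging: $203,425 | Maintenance: $323,075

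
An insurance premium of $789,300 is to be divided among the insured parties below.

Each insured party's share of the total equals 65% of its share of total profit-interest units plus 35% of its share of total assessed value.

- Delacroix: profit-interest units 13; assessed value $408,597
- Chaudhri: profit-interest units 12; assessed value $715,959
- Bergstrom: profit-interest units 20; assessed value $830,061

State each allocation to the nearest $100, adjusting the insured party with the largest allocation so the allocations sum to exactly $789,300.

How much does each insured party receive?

Totals — profit-interest units 45, assessed value 1,954,617.
Composite weights (65% profit-interest units + 35% assessed value): Delacroix 0.2609; Chaudhri 0.3015; Bergstrom 0.4375.
Pro-rata amounts: Delacroix 205,961.89; Chaudhri 238,001.77; Bergstrom 345,336.33.
After rounding ($100): Delacroix $206,000; Chaudhri $238,000; Bergstrom $345,300. Sum = $789,300.
Rounded total matches; no reconciliation needed.

Delacroix: $206,000 · Chaudhri: $238,000 · Bergstrom: $345,300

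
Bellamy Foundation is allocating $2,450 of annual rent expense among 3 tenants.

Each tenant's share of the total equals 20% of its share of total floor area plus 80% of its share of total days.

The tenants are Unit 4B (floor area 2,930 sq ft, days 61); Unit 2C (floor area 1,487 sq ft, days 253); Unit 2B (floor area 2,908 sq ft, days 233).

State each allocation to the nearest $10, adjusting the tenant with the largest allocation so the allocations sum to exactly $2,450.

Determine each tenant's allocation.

Floor area total 7,325; days total 547.
Blended shares (20% floor area + 80% days): Unit 4B 0.1692; Unit 2C 0.4106; Unit 2B 0.4202.
Pro-rata amounts: Unit 4B 414.57; Unit 2C 1,006.02; Unit 2B 1,029.41.
At nearest $10: Unit 4B $410; Unit 2C $1,010; Unit 2B $1,030. Sum = $2,450.
Sum already equals the total — no adjustment.

Unit 4B: $410 | Unit 2C: $1,010 | Unit 2B: $1,030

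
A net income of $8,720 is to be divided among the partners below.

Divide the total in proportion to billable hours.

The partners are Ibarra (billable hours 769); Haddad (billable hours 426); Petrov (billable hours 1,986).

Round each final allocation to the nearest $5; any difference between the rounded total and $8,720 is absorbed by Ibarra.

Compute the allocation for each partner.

Ibarra: $2,105 | Haddad: $1,170 | Petrov: $5,445

Combined billable hours = 3,181.
Pro-rata amounts: Ibarra 769/3,181 × $8,720 = 2,108.04; Haddad 426/3,181 × $8,720 = 1,167.78; Petrov 1,986/3,181 × $8,720 = 5,444.17.
At nearest $5: Ibarra $2,110; Haddad $1,170; Petrov $5,445. Sum = $8,725.
Difference $8,720 − $8,725 = −$5 applied to Ibarra: Ibarra becomes $2,105.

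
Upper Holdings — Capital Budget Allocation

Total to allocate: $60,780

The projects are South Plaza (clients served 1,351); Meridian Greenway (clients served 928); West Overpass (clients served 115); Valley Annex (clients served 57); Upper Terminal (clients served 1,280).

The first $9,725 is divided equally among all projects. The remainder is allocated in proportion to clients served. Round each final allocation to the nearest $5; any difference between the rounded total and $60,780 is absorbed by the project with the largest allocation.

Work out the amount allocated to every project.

Equal tier: $9,725 ÷ 5 = $1,945 apiece.
Remainder $51,055 by clients served (total 3,731): South Plaza 18,487.08 → $18,485; Meridian Greenway 12,698.75 → $12,700; West Overpass 1,573.66 → $1,575; Valley Annex 779.99 → $780; Upper Terminal 17,515.52 → $17,515.
Totals: South Plaza $1,945 + $18,485 = $20,430; Meridian Greenway $1,945 + $12,700 = $14,645; West Overpass $1,945 + $1,575 = $3,520; Valley Annex $1,945 + $780 = $2,725; Upper Terminal $1,945 + $17,515 = $19,460.

South Plaza: $20,430 | Meridian Greenway: $14,645 | West Overpass: $3,520 | Valley Annex: $2,725 | Upper Terminal: $19,460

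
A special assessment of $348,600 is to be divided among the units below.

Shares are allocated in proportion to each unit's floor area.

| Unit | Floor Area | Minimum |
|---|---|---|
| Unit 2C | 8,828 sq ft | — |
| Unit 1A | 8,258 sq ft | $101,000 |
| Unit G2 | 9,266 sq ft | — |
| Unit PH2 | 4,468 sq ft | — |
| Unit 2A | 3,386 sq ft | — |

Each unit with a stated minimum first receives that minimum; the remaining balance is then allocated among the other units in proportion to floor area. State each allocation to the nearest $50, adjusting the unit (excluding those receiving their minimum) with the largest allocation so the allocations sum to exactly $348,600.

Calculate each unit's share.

Fund the minimums — Unit 1A $101,000. Residual $247,600.
Residual split over remaining floor area 25,948: Unit 2C 84,238.20 → $84,250; Unit G2 88,417.67 → $88,400; Unit PH2 42,634.38 → $42,650; Unit 2A 32,309.76 → $32,300.

Unit 2C: $84,250 · Unit 1A: $101,000 · Unit G2: $88,400 · Unit PH2: $42,650 · Unit 2A: $32,300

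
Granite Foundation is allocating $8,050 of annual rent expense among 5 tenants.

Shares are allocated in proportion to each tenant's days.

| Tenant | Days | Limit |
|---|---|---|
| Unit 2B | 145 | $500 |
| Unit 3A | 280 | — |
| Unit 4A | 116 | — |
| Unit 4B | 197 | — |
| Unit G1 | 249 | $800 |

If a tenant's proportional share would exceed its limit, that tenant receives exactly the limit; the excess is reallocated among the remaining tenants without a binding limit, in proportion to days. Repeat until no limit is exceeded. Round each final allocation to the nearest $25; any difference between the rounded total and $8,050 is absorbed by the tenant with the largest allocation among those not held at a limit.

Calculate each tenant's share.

Combined days = 987.
Pro-rata shares before constraints: Unit 2B 1,182.62; Unit 3A 2,283.69; Unit 4A 946.10; Unit 4B 1,606.74; Unit G1 2,030.85.
Cap binds for Unit 2B ($500), Unit G1 ($800); residual $6,750 reallocated over remaining days 593.
Redistributed shares: Unit 3A 3,187.18 → $3,175; Unit 4A 1,320.40 → $1,325; Unit 4B 2,242.41 → $2,250.

Unit 2B: $500; Unit 3A: $3,175; Unit 4A: $1,325; Unit 4B: $2,250; Unit G1: $800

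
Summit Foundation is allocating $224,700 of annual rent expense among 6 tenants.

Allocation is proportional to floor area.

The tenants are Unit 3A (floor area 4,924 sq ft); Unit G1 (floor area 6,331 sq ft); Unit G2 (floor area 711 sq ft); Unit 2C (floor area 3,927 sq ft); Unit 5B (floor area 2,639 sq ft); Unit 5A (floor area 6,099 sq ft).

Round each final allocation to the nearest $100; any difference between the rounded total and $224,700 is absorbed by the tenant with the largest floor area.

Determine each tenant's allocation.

Unit 3A: $44,900 · Unit G1: $57,800 · Unit G2: $6,500 · Unit 2C: $35,800 · Unit 5B: $24,100 · Unit 5A: $55,600

Combined floor area = 4,924 + 6,331 + 711 + 3,927 + 2,639 + 6,099 = 24,631.
Pro-rata amounts: Unit 3A 44,919.93; Unit G1 57,755.50; Unit G2 6,486.20; Unit 2C 35,824.65; Unit 5B 24,074.67; Unit 5A 55,639.04.
At nearest $100: Unit 3A $44,900; Unit G1 $57,800; Unit G2 $6,500; Unit 2C $35,800; Unit 5B $24,100; Unit 5A $55,600. Sum = $224,700.
Rounded total matches; no reconciliation needed.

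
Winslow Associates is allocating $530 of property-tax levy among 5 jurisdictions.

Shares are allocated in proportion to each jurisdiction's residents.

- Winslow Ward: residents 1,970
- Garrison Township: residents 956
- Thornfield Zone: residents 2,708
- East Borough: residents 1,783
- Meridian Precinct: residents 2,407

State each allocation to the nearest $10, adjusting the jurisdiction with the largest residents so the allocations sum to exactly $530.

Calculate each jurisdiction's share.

Combined residents = 1,970 + 956 + 2,708 + 1,783 + 2,407 = 9,824.
Raw shares: Winslow Ward 106.28; Garrison Township 51.58; Thornfield Zone 146.10; East Borough 96.19; Meridian Precinct 129.86.
Rounded to nearest $10: Winslow Ward $110; Garrison Township $50; Thornfield Zone $150; East Borough $100; Meridian Precinct $130. Sum = $540.
Difference $530 − $540 = −$10 applied to largest residents (Thornfield Zone): Thornfield Zone becomes $140.

Winslow Ward: $110 | Garrison Township: $50 | Thornfield Zone: $140 | East Borough: $100 | Meridian Precinct: $130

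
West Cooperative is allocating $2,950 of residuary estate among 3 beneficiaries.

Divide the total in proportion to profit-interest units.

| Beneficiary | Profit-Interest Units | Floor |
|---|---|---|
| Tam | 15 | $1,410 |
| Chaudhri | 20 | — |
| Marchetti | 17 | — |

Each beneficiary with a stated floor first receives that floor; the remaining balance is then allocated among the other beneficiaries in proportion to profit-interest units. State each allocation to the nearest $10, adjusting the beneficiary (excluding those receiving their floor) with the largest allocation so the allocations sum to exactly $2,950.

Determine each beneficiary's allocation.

Tam: $1,410 | Chaudhri: $830 | Marchetti: $710

Guaranteed amounts: Tam $1,410. Remaining pool $1,540.
Remaining pool split over remaining profit-interest units 37: Chaudhri 832.43 → $830; Marchetti 707.57 → $710.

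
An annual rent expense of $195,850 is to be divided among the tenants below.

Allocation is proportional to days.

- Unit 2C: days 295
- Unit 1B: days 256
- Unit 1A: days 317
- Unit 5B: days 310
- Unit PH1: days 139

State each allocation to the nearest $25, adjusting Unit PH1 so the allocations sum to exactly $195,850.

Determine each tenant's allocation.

Unit 2C: $43,875; Unit 1B: $38,075; Unit 1A: $47,150; Unit 5B: $46,100; Unit PH1: $20,650

Sum of days: 1,317.
Unrounded shares: Unit 2C 295/1,317 × $195,850 = 43,869.21; Unit 1B 256/1,317 × $195,850 = 38,069.55; Unit 1A 317/1,317 × $195,850 = 47,140.81; Unit 5B 310/1,317 × $195,850 = 46,099.85; Unit PH1 139/1,317 × $195,850 = 20,670.58.
Rounded to nearest $25: Unit 2C $43,875; Unit 1B $38,075; Unit 1A $47,150; Unit 5B $46,100; Unit PH1 $20,675. Sum = $195,875.
Difference $195,850 − $195,875 = −$25 applied to Unit PH1: Unit PH1 becomes $20,650.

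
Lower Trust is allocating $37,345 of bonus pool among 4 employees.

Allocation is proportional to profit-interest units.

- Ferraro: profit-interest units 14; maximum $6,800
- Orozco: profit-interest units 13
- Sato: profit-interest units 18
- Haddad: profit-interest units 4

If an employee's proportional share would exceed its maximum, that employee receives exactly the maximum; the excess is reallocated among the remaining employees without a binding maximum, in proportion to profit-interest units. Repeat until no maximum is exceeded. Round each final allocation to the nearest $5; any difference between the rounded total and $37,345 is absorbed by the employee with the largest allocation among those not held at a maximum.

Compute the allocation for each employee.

Profit-interest units total: 49.
Proportional shares (ignoring caps): Ferraro 10,670.00; Orozco 9,907.86; Sato 13,718.57; Haddad 3,048.57.
Cap binds for Ferraro ($6,800); remaining pool $30,545 reallocated over remaining profit-interest units 35.
Remaining shares: Orozco 11,345.29 → $11,345; Sato 15,708.86 → $15,710; Haddad 3,490.86 → $3,490.

Ferraro: $6,800; Orozco: $11,345; Sato: $15,710; Haddad: $3,490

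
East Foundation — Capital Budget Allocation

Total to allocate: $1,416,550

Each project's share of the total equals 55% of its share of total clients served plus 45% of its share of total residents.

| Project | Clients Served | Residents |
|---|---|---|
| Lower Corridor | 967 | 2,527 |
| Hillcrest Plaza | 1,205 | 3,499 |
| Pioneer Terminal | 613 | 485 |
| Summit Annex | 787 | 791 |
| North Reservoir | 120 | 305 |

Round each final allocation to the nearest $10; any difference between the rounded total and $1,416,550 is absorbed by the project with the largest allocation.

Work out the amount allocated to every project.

Clients served total 3,692; residents total 7,607.
Composite weights (55% clients served + 45% residents): Lower Corridor 0.2935; Hillcrest Plaza 0.3865; Pioneer Terminal 0.1200; Summit Annex 0.1640; North Reservoir 0.0359.
Raw shares: Lower Corridor 415,816.96; Hillcrest Plaza 547,491.95; Pioneer Terminal 169,999.81; Summit Annex 232,360.11; North Reservoir 50,881.18.
At nearest $10: Lower Corridor $415,820; Hillcrest Plaza $547,490; Pioneer Terminal $170,000; Summit Annex $232,360; North Reservoir $50,880. Sum = $1,416,550.
No rounding difference to absorb.

Lower Corridor: $415,820; Hillcrest Plaza: $547,490; Pioneer Terminal: $170,000; Summit Annex: $232,360; North Reservoir: $50,880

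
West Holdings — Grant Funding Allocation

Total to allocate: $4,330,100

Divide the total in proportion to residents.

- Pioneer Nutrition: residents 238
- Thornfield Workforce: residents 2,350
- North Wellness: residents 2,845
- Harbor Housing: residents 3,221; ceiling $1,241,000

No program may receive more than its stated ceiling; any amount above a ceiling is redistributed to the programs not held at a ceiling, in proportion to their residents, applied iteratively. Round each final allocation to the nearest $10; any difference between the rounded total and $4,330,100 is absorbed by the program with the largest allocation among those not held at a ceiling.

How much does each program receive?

Pioneer Nutrition: $135,320 | Thornfield Workforce: $1,336,170 | North Wellness: $1,617,610 | Harbor Housing: $1,241,000

Total residents = 8,654.
Proportional shares (ignoring caps): Pioneer Nutrition 119,085.26; Thornfield Workforce 1,175,841.81; North Wellness 1,423,519.12; Harbor Housing 1,611,653.81.
Cap binds for Harbor Housing ($1,241,000); residual $3,089,100 reallocated over remaining residents 5,433.
Redistributed shares: Pioneer Nutrition 135,322.25 → $135,320; Thornfield Workforce 1,336,165.10 → $1,336,170; North Wellness 1,617,612.64 → $1,617,610.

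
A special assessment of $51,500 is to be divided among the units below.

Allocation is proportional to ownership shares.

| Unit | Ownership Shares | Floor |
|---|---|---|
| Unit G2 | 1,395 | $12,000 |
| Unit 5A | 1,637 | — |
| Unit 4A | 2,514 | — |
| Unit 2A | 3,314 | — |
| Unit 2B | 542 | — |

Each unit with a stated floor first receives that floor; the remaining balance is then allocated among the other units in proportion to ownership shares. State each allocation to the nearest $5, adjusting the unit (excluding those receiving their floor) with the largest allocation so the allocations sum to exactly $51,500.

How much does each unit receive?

Guaranteed amounts: Unit G2 $12,000. Residual $39,500.
Residual split over remaining ownership shares 8,007: Unit 5A 8,075.62 → $8,075; Unit 4A 12,402.02 → $12,400; Unit 2A 16,348.57 → $16,350; Unit 2B 2,673.79 → $2,675.

Unit G2: $12,000 | Unit 5A: $8,075 | Unit 4A: $12,400 | Unit 2A: $16,350 | Unit 2B: $2,675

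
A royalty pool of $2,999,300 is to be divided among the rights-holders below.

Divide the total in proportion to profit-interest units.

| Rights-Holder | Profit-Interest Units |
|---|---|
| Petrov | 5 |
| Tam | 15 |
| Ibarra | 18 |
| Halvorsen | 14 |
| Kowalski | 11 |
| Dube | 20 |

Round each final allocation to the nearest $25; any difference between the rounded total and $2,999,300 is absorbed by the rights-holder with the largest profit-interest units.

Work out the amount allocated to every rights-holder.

Profit-interest units total: 5 + 15 + 18 + 14 + 11 + 20 = 83.
Raw shares: Petrov 180,680.72; Tam 542,042.17; Ibarra 650,450.60; Halvorsen 505,906.02; Kowalski 397,497.59; Dube 722,722.89.
Rounded to nearest $25: Petrov $180,675; Tam $542,050; Ibarra $650,450; Halvorsen $505,900; Kowalski $397,500; Dube $722,725. Sum = $2,999,300.
Sum already equals the total — no adjustment.

Petrov: $180,675 | Tam: $542,050 | Ibarra: $650,450 | Halvorsen: $505,900 | Kowalski: $397,500 | Dube: $722,725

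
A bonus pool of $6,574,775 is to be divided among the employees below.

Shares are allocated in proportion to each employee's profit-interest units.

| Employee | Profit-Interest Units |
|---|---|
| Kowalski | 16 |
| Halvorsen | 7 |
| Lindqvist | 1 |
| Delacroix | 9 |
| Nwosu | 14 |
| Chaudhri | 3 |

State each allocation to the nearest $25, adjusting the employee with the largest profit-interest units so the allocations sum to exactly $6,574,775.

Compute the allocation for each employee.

Kowalski: $2,103,950; Halvorsen: $920,475; Lindqvist: $131,500; Delacroix: $1,183,450; Nwosu: $1,840,925; Chaudhri: $394,475

Profit-interest units total: 50.
Proportional shares: Kowalski 16/50 × $6,574,775 = 2,103,928.00; Halvorsen 7/50 × $6,574,775 = 920,468.50; Lindqvist 1/50 × $6,574,775 = 131,495.50; Delacroix 9/50 × $6,574,775 = 1,183,459.50; Nwosu 14/50 × $6,574,775 = 1,840,937.00; Chaudhri 3/50 × $6,574,775 = 394,486.50.
Rounded to nearest $25: Kowalski $2,103,925; Halvorsen $920,475; Lindqvist $131,500; Delacroix $1,183,450; Nwosu $1,840,925; Chaudhri $394,475. Sum = $6,574,750.
Difference $6,574,775 − $6,574,750 = +$25 applied to largest profit-interest units (Kowalski): Kowalski becomes $2,103,950.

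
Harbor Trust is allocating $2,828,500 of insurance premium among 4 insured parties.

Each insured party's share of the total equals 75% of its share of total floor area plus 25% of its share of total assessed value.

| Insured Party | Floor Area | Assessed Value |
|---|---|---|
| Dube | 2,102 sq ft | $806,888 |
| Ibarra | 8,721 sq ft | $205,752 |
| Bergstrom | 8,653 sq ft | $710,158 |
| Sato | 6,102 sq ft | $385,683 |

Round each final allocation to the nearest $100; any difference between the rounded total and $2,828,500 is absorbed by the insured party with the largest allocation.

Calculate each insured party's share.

Dube: $444,900 | Ibarra: $792,300 | Bergstrom: $955,900 | Sato: $635,400

Floor area total 25,578; assessed value total 2,108,481.
Composite weights (75% floor area + 25% assessed value): Dube 0.1573; Ibarra 0.2801; Bergstrom 0.3379; Sato 0.2247.
Pro-rata amounts: Dube 444,942.05; Ibarra 792,301.22; Bergstrom 955,825.00; Sato 635,431.72.
After rounding ($100): Dube $444,900; Ibarra $792,300; Bergstrom $955,800; Sato $635,400. Sum = $2,828,400.
Difference $2,828,500 − $2,828,400 = +$100 applied to largest allocation (Bergstrom): Bergstrom becomes $955,900.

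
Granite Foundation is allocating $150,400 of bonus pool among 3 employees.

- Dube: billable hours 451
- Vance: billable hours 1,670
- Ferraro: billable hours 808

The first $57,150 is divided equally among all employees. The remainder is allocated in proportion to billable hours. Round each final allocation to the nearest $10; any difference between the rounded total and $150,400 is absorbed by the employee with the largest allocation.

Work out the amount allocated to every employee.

$57,150 shared equally gives $19,050 per employee.
Remainder $93,250 by billable hours (total 2,929): Dube 14,358.40 → $14,360; Vance 53,167.46 → $53,170; Ferraro 25,724.14 → $25,720.
Totals: Dube $19,050 + $14,360 = $33,410; Vance $19,050 + $53,170 = $72,220; Ferraro $19,050 + $25,720 = $44,770.

Dube: $33,410 · Vance: $72,220 · Ferraro: $44,770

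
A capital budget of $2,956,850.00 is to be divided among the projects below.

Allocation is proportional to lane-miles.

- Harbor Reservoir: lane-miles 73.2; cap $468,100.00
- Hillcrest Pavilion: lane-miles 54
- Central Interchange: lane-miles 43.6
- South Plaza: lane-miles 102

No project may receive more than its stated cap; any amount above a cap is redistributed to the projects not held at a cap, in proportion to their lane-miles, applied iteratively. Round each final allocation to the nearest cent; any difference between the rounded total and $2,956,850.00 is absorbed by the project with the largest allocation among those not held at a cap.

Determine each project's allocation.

Total lane-miles = 272.8.
Unconstrained shares: Harbor Reservoir 793,406.9648; Hillcrest Pavilion 585,300.2199; Central Interchange 472,575.7331; South Plaza 1,105,567.0821.
Held at cap: Harbor Reservoir ($468,100.00); balance $2,488,750.00 reallocated over remaining lane-miles 199.6.
Remaining shares: Hillcrest Pavilion 673,309.1182 → $673,309.12; Central Interchange 543,634.7695 → $543,634.77; South Plaza 1,271,806.1122 → $1,271,806.11.

Harbor Reservoir: $468,100.00 · Hillcrest Pavilion: $673,309.12 · Central Interchange: $543,634.77 · South Plaza: $1,271,806.11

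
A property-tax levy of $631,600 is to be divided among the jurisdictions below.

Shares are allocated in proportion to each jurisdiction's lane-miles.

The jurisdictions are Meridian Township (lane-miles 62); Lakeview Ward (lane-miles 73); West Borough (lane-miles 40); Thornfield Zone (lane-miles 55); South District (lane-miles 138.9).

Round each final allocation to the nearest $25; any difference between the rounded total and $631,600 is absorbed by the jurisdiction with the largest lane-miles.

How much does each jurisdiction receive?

Total lane-miles = 62 + 73 + 40 + 55 + 138.9 = 368.9.
Pro-rata amounts: Meridian Township 106,151.26; Lakeview Ward 124,984.55; West Borough 68,484.68; Thornfield Zone 94,166.44; South District 237,813.07.
Rounded to nearest $25: Meridian Township $106,150; Lakeview Ward $124,975; West Borough $68,475; Thornfield Zone $94,175; South District $237,825. Sum = $631,600.
No rounding difference to absorb.

Meridian Township: $106,150 | Lakeview Ward: $124,975 | West Borough: $68,475 | Thornfield Zone: $94,175 | South District: $237,825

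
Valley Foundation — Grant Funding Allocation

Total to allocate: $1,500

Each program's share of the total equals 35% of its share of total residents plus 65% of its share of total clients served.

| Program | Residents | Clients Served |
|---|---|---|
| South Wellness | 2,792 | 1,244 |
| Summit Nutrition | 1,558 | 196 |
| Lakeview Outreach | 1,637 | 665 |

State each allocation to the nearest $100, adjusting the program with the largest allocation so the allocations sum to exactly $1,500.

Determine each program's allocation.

Totals — residents 5,987, clients served 2,105.
Composite weights (35% residents + 65% clients served): South Wellness 0.5474; Summit Nutrition 0.1516; Lakeview Outreach 0.3010.
Proportional shares: South Wellness 821.03; Summit Nutrition 227.40; Lakeview Outreach 451.57.
At nearest $100: South Wellness $800; Summit Nutrition $200; Lakeview Outreach $500. Sum = $1,500.
No rounding difference to absorb.

South Wellness: $800 · Summit Nutrition: $200 · Lakeview Outreach: $500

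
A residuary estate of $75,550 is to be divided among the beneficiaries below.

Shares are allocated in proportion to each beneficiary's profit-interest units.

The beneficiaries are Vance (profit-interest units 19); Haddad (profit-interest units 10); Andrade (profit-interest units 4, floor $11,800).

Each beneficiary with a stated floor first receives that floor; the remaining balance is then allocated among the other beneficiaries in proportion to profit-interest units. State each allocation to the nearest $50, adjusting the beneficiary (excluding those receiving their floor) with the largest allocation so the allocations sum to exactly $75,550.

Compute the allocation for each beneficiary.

Fund the minimums — Andrade $11,800. Residual $63,750.
Residual split over remaining profit-interest units 29: Vance 41,767.24 → $41,750; Haddad 21,982.76 → $22,000.

Vance: $41,750 | Haddad: $22,000 | Andrade: $11,800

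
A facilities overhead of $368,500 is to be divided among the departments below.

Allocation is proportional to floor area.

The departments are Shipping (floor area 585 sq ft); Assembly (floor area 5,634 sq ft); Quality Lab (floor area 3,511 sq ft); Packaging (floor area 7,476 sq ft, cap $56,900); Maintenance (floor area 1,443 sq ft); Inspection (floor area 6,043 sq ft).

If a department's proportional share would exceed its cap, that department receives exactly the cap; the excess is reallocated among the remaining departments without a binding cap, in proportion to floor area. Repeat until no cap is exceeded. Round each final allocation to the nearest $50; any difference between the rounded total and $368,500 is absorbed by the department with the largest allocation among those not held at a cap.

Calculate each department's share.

Shipping: $10,600; Assembly: $101,950; Quality Lab: $63,550; Packaging: $56,900; Maintenance: $26,100; Inspection: $109,400

Combined floor area = 24,692.
Proportional shares (ignoring caps): Shipping 8,730.46; Assembly 84,081.04; Quality Lab 52,397.68; Packaging 111,570.79; Maintenance 21,535.13; Inspection 90,184.90.
Cap binds for Packaging ($56,900); residual $311,600 reallocated over remaining floor area 17,216.
Redistributed shares: Shipping 10,588.17 → $10,600; Assembly 101,972.26 → $101,950; Quality Lab 63,547.14 → $63,550; Maintenance 26,117.50 → $26,100; Inspection 109,374.93 → $109,350.
Rounding difference +$50 applied to Inspection → $109,400.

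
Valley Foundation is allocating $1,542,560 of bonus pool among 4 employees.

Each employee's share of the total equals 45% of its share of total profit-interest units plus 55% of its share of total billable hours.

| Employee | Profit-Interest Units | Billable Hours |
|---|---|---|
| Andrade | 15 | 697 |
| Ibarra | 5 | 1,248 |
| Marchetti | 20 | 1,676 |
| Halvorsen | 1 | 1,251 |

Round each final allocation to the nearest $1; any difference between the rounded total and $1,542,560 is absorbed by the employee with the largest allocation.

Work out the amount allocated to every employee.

Andrade: $375,333 · Ibarra: $301,979 · Marchetti: $630,469 · Halvorsen: $234,779

Profit-interest units total 41; billable hours total 4,872.
Combined weights (45% profit-interest units + 55% billable hours): Andrade 0.2433; Ibarra 0.1958; Marchetti 0.4087; Halvorsen 0.1522.
Unrounded shares: Andrade 375,333.33; Ibarra 301,978.87; Marchetti 630,468.66; Halvorsen 234,779.14.
Rounded to nearest $1: Andrade $375,333; Ibarra $301,979; Marchetti $630,469; Halvorsen $234,779. Sum = $1,542,560.
Sum already equals the total — no adjustment.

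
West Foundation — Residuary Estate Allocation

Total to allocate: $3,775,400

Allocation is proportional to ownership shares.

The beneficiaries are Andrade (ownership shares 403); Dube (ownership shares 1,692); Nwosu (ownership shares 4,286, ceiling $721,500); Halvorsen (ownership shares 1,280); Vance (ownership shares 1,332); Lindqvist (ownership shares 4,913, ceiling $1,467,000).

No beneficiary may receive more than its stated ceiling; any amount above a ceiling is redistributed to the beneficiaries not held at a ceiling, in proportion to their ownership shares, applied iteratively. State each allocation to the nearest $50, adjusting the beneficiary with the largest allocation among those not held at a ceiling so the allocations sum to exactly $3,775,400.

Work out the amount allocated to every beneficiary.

Andrade: $135,850 | Dube: $570,450 | Nwosu: $721,500 | Halvorsen: $431,550 | Vance: $449,050 | Lindqvist: $1,467,000

Total ownership shares = 13,906.
Proportional shares (ignoring caps): Andrade 109,412.21; Dube 459,368.39; Nwosu 1,163,624.65; Halvorsen 347,512.73; Vance 361,630.43; Lindqvist 1,333,851.59.
Cap binds for Nwosu ($721,500); balance $3,053,900 reallocated over remaining ownership shares 9,620.
Cap binds for Lindqvist ($1,467,000); balance $1,586,900 reallocated over remaining ownership shares 4,707.
Remaining shares: Andrade 135,865.88 → $135,850; Dube 570,434.42 → $570,450; Halvorsen 431,534.31 → $431,550; Vance 449,065.39 → $449,050.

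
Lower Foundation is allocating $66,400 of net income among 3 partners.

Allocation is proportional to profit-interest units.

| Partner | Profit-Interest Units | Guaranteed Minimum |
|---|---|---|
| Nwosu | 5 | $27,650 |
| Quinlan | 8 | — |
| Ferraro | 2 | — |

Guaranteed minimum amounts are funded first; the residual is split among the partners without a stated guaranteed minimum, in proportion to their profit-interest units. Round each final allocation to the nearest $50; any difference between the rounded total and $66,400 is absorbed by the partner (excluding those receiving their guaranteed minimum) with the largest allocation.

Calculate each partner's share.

Nwosu: $27,650; Quinlan: $31,000; Ferraro: $7,750

Minimums first: Nwosu $27,650. Residual $38,750.
Residual split over remaining profit-interest units 10: Quinlan 31,000.00 → $31,000; Ferraro 7,750.00 → $7,750.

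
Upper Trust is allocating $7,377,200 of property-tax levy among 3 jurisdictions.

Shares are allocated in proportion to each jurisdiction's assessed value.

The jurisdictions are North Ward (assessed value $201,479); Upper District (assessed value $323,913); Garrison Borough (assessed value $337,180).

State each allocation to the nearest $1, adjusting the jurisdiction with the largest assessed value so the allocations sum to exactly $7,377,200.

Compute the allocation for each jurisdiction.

North Ward: $1,723,162; Upper District: $2,770,286; Garrison Borough: $2,883,752

Total assessed value = 201,479 + 323,913 + 337,180 = 862,572.
Proportional shares: North Ward 1,723,161.52; Upper District 2,770,285.82; Garrison Borough 2,883,752.66.
After rounding ($1): North Ward $1,723,162; Upper District $2,770,286; Garrison Borough $2,883,753. Sum = $7,377,201.
Difference $7,377,200 − $7,377,201 = −$1 applied to largest assessed value (Garrison Borough): Garrison Borough becomes $2,883,752.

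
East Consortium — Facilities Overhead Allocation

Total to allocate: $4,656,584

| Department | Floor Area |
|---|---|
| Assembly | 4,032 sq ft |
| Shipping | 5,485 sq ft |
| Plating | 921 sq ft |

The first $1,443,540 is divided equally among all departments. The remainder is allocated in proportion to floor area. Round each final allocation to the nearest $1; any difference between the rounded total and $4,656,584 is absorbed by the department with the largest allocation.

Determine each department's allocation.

Equal tier: $1,443,540 ÷ 3 = $481,180 apiece.
Remainder $3,213,044 by floor area (total 10,438): Assembly 1,241,137.52 → $1,241,138; Shipping 1,688,402.60 → $1,688,403; Plating 283,503.88 → $283,504.
Rounding difference −$1 on remainder applied to Shipping.
Totals: Assembly $481,180 + $1,241,138 = $1,722,318; Shipping $481,180 + $1,688,402 = $2,169,582; Plating $481,180 + $283,504 = $764,684.

Assembly: $1,722,318 · Shipping: $2,169,582 · Plating: $764,684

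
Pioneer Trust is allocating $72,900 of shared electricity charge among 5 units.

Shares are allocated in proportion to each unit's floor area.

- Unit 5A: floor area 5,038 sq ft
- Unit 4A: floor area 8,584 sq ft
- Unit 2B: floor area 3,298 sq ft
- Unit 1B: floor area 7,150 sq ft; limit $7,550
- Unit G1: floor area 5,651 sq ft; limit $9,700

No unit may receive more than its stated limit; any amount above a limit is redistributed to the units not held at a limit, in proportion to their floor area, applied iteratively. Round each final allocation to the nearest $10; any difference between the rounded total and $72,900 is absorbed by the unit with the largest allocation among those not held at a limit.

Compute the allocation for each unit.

Unit 5A: $16,570 · Unit 4A: $28,230 · Unit 2B: $10,850 · Unit 1B: $7,550 · Unit G1: $9,700

Floor area total: 29,721.
Pro-rata shares before constraints: Unit 5A 12,357.26; Unit 4A 21,054.93; Unit 2B 8,089.37; Unit 1B 17,537.60; Unit G1 13,860.84.
Held at cap: Unit 1B ($7,550), Unit G1 ($9,700); residual $55,650 reallocated over remaining floor area 16,920.
Redistributed shares: Unit 5A 16,570.02 → $16,570; Unit 4A 28,232.84 → $28,230; Unit 2B 10,847.15 → $10,850.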